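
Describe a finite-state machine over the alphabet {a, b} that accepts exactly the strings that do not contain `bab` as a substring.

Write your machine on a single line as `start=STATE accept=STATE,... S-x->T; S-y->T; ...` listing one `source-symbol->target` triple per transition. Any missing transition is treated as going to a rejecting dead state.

Track partial matches of the forbidden pattern `bab`. State q3 is a dead state reached once `bab` has occurred; every other state accepts. q0 means no part of `bab` is currently matched.
With 4 states:
        a   b  
>* q0   q0  q1 
 * q1   q2  q1 
 * q2   q0  q3 
   q3   q3  q3 
(> = start, * = accepting)

start=q0; accept=q0,q1,q2; q0-a->q0; q0-b->q1; q1-a->q2; q1-b->q1; q2-a->q0; q2-b->q3; q3-a->q3; q3-b->q3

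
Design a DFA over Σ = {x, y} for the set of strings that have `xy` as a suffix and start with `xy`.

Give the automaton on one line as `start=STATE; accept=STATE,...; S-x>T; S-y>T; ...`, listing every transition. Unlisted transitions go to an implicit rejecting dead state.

Run two small machines in parallel and take their product. One (3 states) tracks how much of the suffix `xy` has currently been matched; the other (4 states) tracks whether the input so far still matches the prefix `xy`. Each combined state is a pair, one component from each; accept when both components accept. Minimizing collapses redundant product states.
        x   y  
>  q0   q1  q2 
   q1   q2  q3 
   q2   q2  q2 
 * q3   q4  q5 
   q4   q4  q3 
   q5   q4  q5 
(> = start, * = accepting)

start=q0; accept=q3; q0-x>q1; q0-y>q2; q1-x>q2; q1-y>q3; q2-x>q2; q2-y>q2; q3-x>q4; q3-y>q5; q4-x>q4; q4-y>q3; q5-x>q4; q5-y>q5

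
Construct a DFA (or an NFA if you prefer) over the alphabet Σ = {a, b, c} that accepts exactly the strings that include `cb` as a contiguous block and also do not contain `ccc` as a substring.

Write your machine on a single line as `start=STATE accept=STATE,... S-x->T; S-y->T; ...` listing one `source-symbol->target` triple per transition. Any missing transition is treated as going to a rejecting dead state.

Handle the two conditions separately and then intersect. One (3 states) tracks whether and how much of `cb` has been seen; the other (4 states) tracks partial matches of the forbidden pattern `ccc`. Each combined state is a pair, one component from each; accept when both components accept. After merging equivalent states the machine shrinks.
        a   b   c  
>  q0   q0  q0  q1 
   q1   q0  q2  q3 
 * q2   q2  q2  q4 
   q3   q0  q2  q5 
 * q4   q2  q2  q6 
   q5   q5  q5  q5 
 * q6   q2  q2  q5 
(> = start, * = accepting)

start=q0; accept=q2,q4,q6; q0-a->q0; q0-b->q0; q0-c->q1; q1-a->q0; q1-b->q2; q1-c->q3; q2-a->q2; q2-b->q2; q2-c->q4; q3-a->q0; q3-b->q2; q3-c->q5; q4-a->q2; q4-b->q2; q4-c->q6; q5-a->q5; q5-b->q5; q5-c->q5; q6-a->q2; q6-b->q2; q6-c->q5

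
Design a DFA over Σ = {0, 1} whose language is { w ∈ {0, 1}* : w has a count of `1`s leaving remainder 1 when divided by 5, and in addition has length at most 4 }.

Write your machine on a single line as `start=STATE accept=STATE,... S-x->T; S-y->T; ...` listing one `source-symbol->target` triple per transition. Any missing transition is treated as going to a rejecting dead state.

start=q0; accept=q2,q4,q7,q8; q0-0->q1; q0-1->q2; q1-0->q3; q1-1->q4; q2-0->q4; q2-1->q5; q3-0->q6; q3-1->q7; q4-0->q7; q4-1->q5; q5-0->q5; q5-1->q5; q6-0->q5; q6-1->q8; q7-0->q8; q7-1->q5; q8-0->q5; q8-1->q5

Build one automaton per condition and run them in lockstep. One (5 states) tracks the count of `1`s modulo 5; the other (6 states) tracks the input length, saturating at 5. Each combined state is a pair, one component from each; accept when both components accept. After merging equivalent states the machine shrinks.
A 9-state machine:
        0   1  
>  q0   q1  q2 
   q1   q3  q4 
 * q2   q4  q5 
   q3   q6  q7 
 * q4   q7  q5 
   q5   q5  q5 
   q6   q5  q8 
 * q7   q8  q5 
 * q8   q5  q5 
(> = start, * = accepting)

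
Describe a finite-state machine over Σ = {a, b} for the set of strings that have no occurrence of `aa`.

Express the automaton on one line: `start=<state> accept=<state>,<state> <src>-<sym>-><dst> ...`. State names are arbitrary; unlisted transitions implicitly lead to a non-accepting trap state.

This is the complement of 'contains `aa`'. Use the same substring-matching states — S0 through S2 holding how much of `aa` has just been matched — but flip the accepting set: everything except the trap S2 accepts.
        a   b  
>* S0   S1  S0 
 * S1   S2  S0 
   S2   S2  S2 
(> = start, * = accepting)

start=S0 accept=S0,S1 S0-a->S1 S0-b->S0 S1-a->S2 S1-b->S0 S2-a->S2 S2-b->S2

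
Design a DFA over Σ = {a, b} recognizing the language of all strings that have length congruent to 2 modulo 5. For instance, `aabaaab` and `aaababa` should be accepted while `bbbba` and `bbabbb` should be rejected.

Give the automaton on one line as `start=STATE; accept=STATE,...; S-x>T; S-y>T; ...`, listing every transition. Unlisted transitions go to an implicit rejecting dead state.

Count input length modulo 5: every symbol advances one step around the cycle q0 → q1 → q2 → q3 → q4 → q0. Accept at q2.
        a   b  
>  q0   q1  q1 
   q1   q2  q2 
 * q2   q3  q3 
   q3   q4  q4 
   q4   q0  q0 
(> = start, * = accepting)

start=q0; accept=q2; q0-a>q1; q0-b>q1; q1-a>q2; q1-b>q2; q2-a>q3; q2-b>q3; q3-a>q4; q3-b>q4; q4-a>q0; q4-b>q0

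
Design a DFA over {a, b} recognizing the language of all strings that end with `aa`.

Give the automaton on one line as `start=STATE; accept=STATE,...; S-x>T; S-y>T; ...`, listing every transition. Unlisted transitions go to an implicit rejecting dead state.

Let each state record the length of the longest suffix of the input read so far that is also a prefix of `aa`. q1 means the last symbol is `a`; q2 means the last 2 symbols are `aa`. Accept only at q2, where the string currently ends in `aa`.
3 states suffice.
        a   b  
>  q0   q1  q0 
   q1   q2  q0 
 * q2   q2  q0 
(> = start, * = accepting)

start=q0; accept=q2; q0-a>q1; q0-b>q0; q1-a>q2; q1-b>q0; q2-a>q2; q2-b>q0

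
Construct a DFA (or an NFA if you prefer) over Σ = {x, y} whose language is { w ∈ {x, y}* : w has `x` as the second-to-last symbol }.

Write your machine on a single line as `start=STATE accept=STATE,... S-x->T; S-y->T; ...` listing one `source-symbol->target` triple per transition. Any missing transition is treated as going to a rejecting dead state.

Because acceptance depends on a position counted from the end, the machine has to buffer the most recent 2 symbols. Make each state the string of the last up-to-2 symbols read; on input `x` shift the window left and append `x`. Accept when the buffered window has length 2 and begins with `x`.
A 7-state machine:
        x   y  
>  s0   s1  s2 
   s1   s3  s4 
   s2   s5  s6 
 * s3   s3  s4 
 * s4   s5  s6 
   s5   s3  s4 
   s6   s5  s6 
(> = start, * = accepting)

start=s0; accept=s3,s4; s0-x->s1; s0-y->s2; s1-x->s3; s1-y->s4; s2-x->s5; s2-y->s6; s3-x->s3; s3-y->s4; s4-x->s5; s4-y->s6; s5-x->s3; s5-y->s4; s6-x->s5; s6-y->s6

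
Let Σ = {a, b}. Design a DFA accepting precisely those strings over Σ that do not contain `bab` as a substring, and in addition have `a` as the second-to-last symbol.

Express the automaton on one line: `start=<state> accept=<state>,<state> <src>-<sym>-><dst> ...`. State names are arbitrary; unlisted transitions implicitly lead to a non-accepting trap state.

Run two small machines in parallel and take their product. The first has 4 states tracking partial matches of the forbidden pattern `bab`; the second has 7 states tracking the last 2 symbols read. A product state is a pair (one from each), accepting exactly when both do.
11 states suffice.
          a    b  
>  S0     S1   S2 
   S1     S3   S4 
   S2     S5   S6 
 * S3     S3   S4 
 * S4     S5   S6 
   S5     S3   S7 
   S6     S5   S6 
   S7     S8   S9 
   S8    S10   S7 
   S9     S8   S9 
   S10   S10   S7 
(> = start, * = accepting)

start=S0 accept=S3,S4 S0-a->S1 S0-b->S2 S1-a->S3 S1-b->S4 S2-a->S5 S2-b->S6 S3-a->S3 S3-b->S4 S4-a->S5 S4-b->S6 S5-a->S3 S5-b->S7 S6-a->S5 S6-b->S6 S7-a->S8 S7-b->S9 S8-a->S10 S8-b->S7 S9-a->S8 S9-b->S9 S10-a->S10 S10-b->S7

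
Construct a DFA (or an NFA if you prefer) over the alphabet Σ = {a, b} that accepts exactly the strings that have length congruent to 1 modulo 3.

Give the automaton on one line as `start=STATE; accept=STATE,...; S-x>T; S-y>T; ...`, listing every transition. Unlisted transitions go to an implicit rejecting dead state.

start=q0; accept=q1; q0-a>q1; q0-b>q1; q1-a>q2; q1-b>q2; q2-a>q0; q2-b>q0

Only the length mod 3 matters, so use a 3-cycle: from any state, every input symbol moves to the next state, wrapping q2 back to q0. Mark q1 accepting.
With 3 states:
        a   b  
>  q0   q1  q1 
 * q1   q2  q2 
   q2   q0  q0 
(> = start, * = accepting)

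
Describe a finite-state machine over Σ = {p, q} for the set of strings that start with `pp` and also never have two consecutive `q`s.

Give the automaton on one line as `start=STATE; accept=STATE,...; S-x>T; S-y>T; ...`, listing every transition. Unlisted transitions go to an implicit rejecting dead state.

start=S0; accept=S3,S4; S0-p>S1; S0-q>S2; S1-p>S3; S1-q>S2; S2-p>S2; S2-q>S2; S3-p>S3; S3-q>S4; S4-p>S3; S4-q>S2

Build one automaton per condition and run them in lockstep. The first has 4 states tracking whether the input so far still matches the prefix `pp`; the second has 3 states tracking partial matches of the forbidden pattern `qq`. A product state is a pair (one from each), accepting exactly when both do. Equivalent product states are then merged.
        p   q  
>  S0   S1  S2 
   S1   S3  S2 
   S2   S2  S2 
 * S3   S3  S4 
 * S4   S3  S2 
(> = start, * = accepting)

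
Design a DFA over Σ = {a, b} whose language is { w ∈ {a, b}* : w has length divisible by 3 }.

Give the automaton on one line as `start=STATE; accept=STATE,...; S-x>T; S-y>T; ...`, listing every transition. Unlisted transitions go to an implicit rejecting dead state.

Count input length modulo 3: every symbol advances one step around the cycle q0 → q1 → q2 → q0. Accept at q0.
A 3-state machine:
        a   b  
>* q0   q1  q1 
   q1   q2  q2 
   q2   q0  q0 
(> = start, * = accepting)

start=q0; accept=q0; q0-a>q1; q0-b>q1; q1-a>q2; q1-b>q2; q2-a>q0; q2-b>q0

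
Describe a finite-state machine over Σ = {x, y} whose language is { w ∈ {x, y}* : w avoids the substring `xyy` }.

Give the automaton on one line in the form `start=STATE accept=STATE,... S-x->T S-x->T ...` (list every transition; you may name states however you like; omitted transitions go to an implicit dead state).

This is the complement of 'contains `xyy`'. Use the same substring-matching states — s0 through s3 holding how much of `xyy` has just been matched — but flip the accepting set: everything except the trap s3 accepts.
        x   y  
>* s0   s1  s0 
 * s1   s1  s2 
 * s2   s1  s3 
   s3   s3  s3 
(> = start, * = accepting)

start=s0 accept=s0,s1,s2 s0-x->s1 s0-y->s0 s1-x->s1 s1-y->s2 s2-x->s1 s2-y->s3 s3-x->s3 s3-y->s3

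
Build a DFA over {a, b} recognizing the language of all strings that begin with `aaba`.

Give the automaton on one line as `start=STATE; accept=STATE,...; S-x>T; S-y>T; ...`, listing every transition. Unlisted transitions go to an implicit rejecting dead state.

Walk along `aaba` while the input agrees: from q0 take `a` to q1, and so on. Any deviation drops to the rejecting sink q5. Once q4 is reached the prefix is confirmed and every continuation is accepted.
        a   b  
>  q0   q1  q5 
   q1   q2  q5 
   q2   q5  q3 
   q3   q4  q5 
 * q4   q4  q4 
   q5   q5  q5 
(> = start, * = accepting)

start=q0; accept=q4; q0-a>q1; q0-b>q5; q1-a>q2; q1-b>q5; q2-a>q5; q2-b>q3; q3-a>q4; q3-b>q5; q4-a>q4; q4-b>q4; q5-a>q5; q5-b>q5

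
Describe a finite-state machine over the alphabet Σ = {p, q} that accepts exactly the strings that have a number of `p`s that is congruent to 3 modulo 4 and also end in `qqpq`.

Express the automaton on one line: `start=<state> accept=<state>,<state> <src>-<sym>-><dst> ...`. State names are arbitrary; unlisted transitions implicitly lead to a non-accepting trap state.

start=A accept=H A-p->B A-q->A B-p->C B-q->B C-p->D C-q->E D-p->A D-q->D E-p->D E-q->F F-p->G F-q->F G-p->A G-q->H H-p->A H-q->D

Handle the two conditions separately and then intersect. The first has 4 states tracking the count of `p`s modulo 4; the second has 5 states tracking how much of the suffix `qqpq` has currently been matched. A product state is a pair (one from each), accepting exactly when both do. Minimizing collapses redundant product states.
8 states suffice.
       p  q 
>  A   B  A 
   B   C  B 
   C   D  E 
   D   A  D 
   E   D  F 
   F   G  F 
   G   A  H 
 * H   A  D 
(> = start, * = accepting)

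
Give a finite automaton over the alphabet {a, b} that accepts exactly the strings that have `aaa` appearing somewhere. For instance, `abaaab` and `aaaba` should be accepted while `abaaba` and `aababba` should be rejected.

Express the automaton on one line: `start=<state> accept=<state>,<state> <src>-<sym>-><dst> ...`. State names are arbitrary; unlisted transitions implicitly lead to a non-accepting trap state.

start=q0 accept=q3 q0-a->q1 q0-b->q0 q1-a->q2 q1-b->q0 q2-a->q3 q2-b->q0 q3-a->q3 q3-b->q3

States q0..q2 record the length of the longest prefix of `aaa` that matches the current input suffix. Reaching q3 means `aaa` has been seen, and we stay there forever. Accept from q3.
A 4-state machine:
        a   b  
>  q0   q1  q0 
   q1   q2  q0 
   q2   q3  q0 
 * q3   q3  q3 
(> = start, * = accepting)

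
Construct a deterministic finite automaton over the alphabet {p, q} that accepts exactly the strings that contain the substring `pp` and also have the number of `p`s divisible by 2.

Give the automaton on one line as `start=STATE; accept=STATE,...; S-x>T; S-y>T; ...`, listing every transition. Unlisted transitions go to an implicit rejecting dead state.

start=A; accept=C; A-p>B; A-q>A; B-p>C; B-q>D; C-p>E; C-q>C; D-p>F; D-q>D; E-p>C; E-q>E; F-p>E; F-q>A

Handle the two conditions separately and then intersect. One (3 states) tracks whether and how much of `pp` has been seen; the other (2 states) tracks the count of `p`s modulo 2. Each combined state is a pair, one component from each; accept when both components accept.
       p  q 
>  A   B  A 
   B   C  D 
 * C   E  C 
   D   F  D 
   E   C  E 
   F   E  A 
(> = start, * = accepting)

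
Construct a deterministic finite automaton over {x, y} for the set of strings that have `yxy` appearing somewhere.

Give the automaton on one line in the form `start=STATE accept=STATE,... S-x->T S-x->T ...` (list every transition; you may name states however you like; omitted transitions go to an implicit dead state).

Track how much of `yxy` has been matched so far: state q0 is no progress, q3 is the absorbing accept state reached once `yxy` has occurred. Intermediate states record partial matches; on a mismatch, fall back to the longest reusable overlap.
        x   y  
>  q0   q0  q1 
   q1   q2  q1 
   q2   q0  q3 
 * q3   q3  q3 
(> = start, * = accepting)

start=q0 accept=q3 q0-x->q0 q0-y->q1 q1-x->q2 q1-y->q1 q2-x->q0 q2-y->q3 q3-x->q3 q3-y->q3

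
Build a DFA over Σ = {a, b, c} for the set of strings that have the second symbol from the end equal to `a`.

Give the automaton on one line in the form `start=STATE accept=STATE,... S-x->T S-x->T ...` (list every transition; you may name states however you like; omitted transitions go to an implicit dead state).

A DFA must remember the last 2 symbols (since which symbol is second-to-last isn't known until the input ends). Use one state per possible window of the last ≤2 symbols; accept from those whose window starts with `a`.
With 13 states:
          a    b    c  
>  q0     q1   q2   q3 
   q1     q4   q5   q6 
   q2     q7   q8   q9 
   q3    q10  q11  q12 
 * q4     q4   q5   q6 
 * q5     q7   q8   q9 
 * q6    q10  q11  q12 
   q7     q4   q5   q6 
   q8     q7   q8   q9 
   q9    q10  q11  q12 
   q10    q4   q5   q6 
   q11    q7   q8   q9 
   q12   q10  q11  q12 
(> = start, * = accepting)

start=q0 accept=q4,q5,q6 q0-a->q1 q0-b->q2 q0-c->q3 q1-a->q4 q1-b->q5 q1-c->q6 q2-a->q7 q2-b->q8 q2-c->q9 q3-a->q10 q3-b->q11 q3-c->q12 q4-a->q4 q4-b->q5 q4-c->q6 q5-a->q7 q5-b->q8 q5-c->q9 q6-a->q10 q6-b->q11 q6-c->q12 q7-a->q4 q7-b->q5 q7-c->q6 q8-a->q7 q8-b->q8 q8-c->q9 q9-a->q10 q9-b->q11 q9-c->q12 q10-a->q4 q10-b->q5 q10-c->q6 q11-a->q7 q11-b->q8 q11-c->q9 q12-a->q10 q12-b->q11 q12-c->q12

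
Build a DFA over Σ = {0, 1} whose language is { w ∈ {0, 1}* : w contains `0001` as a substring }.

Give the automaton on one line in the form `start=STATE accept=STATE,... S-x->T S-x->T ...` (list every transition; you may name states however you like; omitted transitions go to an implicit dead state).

Track how much of `0001` has been matched so far: state q0 is no progress, q4 is the absorbing accept state reached once `0001` has occurred. Intermediate states record partial matches; on a mismatch, fall back to the longest reusable overlap.
5 states suffice.
        0   1  
>  q0   q1  q0 
   q1   q2  q0 
   q2   q3  q0 
   q3   q3  q4 
 * q4   q4  q4 
(> = start, * = accepting)

start=q0 accept=q4 q0-0->q1 q0-1->q0 q1-0->q2 q1-1->q0 q2-0->q3 q2-1->q0 q3-0->q3 q3-1->q4 q4-0->q4 q4-1->q4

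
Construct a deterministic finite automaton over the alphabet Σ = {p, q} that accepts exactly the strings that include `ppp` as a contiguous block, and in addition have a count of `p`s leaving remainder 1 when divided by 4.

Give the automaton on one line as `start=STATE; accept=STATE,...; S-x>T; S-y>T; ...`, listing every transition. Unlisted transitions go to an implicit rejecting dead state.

Build one automaton per condition and run them in lockstep. One (4 states) tracks whether and how much of `ppp` has been seen; the other (4 states) tracks the count of `p`s modulo 4. Each combined state is a pair, one component from each; accept when both components accept.
          p    q  
>  S0     S1   S0 
   S1     S2   S3 
   S2     S4   S5 
   S3     S6   S3 
   S4     S7   S4 
   S5     S8   S5 
   S6     S9   S5 
   S7    S10   S7 
   S8    S11  S12 
   S9     S7  S12 
 * S10   S13  S10 
   S11   S10   S0 
   S12   S14  S12 
   S13    S4  S13 
   S14   S15   S0 
   S15   S13   S3 
(> = start, * = accepting)

start=S0; accept=S10; S0-p>S1; S0-q>S0; S1-p>S2; S1-q>S3; S2-p>S4; S2-q>S5; S3-p>S6; S3-q>S3; S4-p>S7; S4-q>S4; S5-p>S8; S5-q>S5; S6-p>S9; S6-q>S5; S7-p>S10; S7-q>S7; S8-p>S11; S8-q>S12; S9-p>S7; S9-q>S12; S10-p>S13; S10-q>S10; S11-p>S10; S11-q>S0; S12-p>S14; S12-q>S12; S13-p>S4; S13-q>S13; S14-p>S15; S14-q>S0; S15-p>S13; S15-q>S3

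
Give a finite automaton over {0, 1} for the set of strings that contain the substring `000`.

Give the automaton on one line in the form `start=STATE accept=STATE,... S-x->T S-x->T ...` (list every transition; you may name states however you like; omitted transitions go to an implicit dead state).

Track how much of `000` has been matched so far: state A is no progress, D is the absorbing accept state reached once `000` has occurred. Intermediate states record partial matches; on a mismatch, fall back to the longest reusable overlap.
With 4 states:
       0  1 
>  A   B  A 
   B   C  A 
   C   D  A 
 * D   D  D 
(> = start, * = accepting)

start=A accept=D A-0->B A-1->A B-0->C B-1->A C-0->D C-1->A D-0->D D-1->D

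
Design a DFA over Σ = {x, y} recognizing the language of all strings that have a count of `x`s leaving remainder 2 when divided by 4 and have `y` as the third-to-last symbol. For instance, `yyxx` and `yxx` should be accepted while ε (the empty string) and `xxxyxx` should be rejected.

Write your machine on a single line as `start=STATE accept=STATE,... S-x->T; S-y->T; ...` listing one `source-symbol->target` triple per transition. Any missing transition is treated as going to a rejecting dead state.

start=A; accept=K,M,N,O; A-x->B; A-y->C; B-x->D; B-y->E; C-x->F; C-y->C; D-x->G; D-y->H; E-x->I; E-y->J; F-x->K; F-y->E; G-x->A; G-y->G; H-x->G; H-y->L; I-x->G; I-y->M; J-x->N; J-y->J; K-x->G; K-y->H; L-x->G; L-y->O; M-x->G; M-y->L; N-x->G; N-y->M; O-x->G; O-y->O

Build one automaton per condition and run them in lockstep. One (4 states) tracks the count of `x`s modulo 4; the other (15 states) tracks the last 3 symbols read. Each combined state is a pair, one component from each; accept when both components accept. After merging equivalent states the machine shrinks.
A 15-state machine:
       x  y 
>  A   B  C 
   B   D  E 
   C   F  C 
   D   G  H 
   E   I  J 
   F   K  E 
   G   A  G 
   H   G  L 
   I   G  M 
   J   N  J 
 * K   G  H 
   L   G  O 
 * M   G  L 
 * N   G  M 
 * O   G  O 
(> = start, * = accepting)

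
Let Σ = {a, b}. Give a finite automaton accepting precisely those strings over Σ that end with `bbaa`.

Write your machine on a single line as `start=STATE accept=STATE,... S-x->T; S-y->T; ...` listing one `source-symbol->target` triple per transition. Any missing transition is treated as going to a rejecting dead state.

start=S0; accept=S4; S0-a->S0; S0-b->S1; S1-a->S0; S1-b->S2; S2-a->S3; S2-b->S2; S3-a->S4; S3-b->S1; S4-a->S0; S4-b->S1

Remember how much of `bbaa` the current input suffix matches. State S0 means no match yet; S1 means the last symbol is `b`; S2 means the last 2 symbols are `bb`; S3 means the last 3 symbols are `bba`; S4 means the last 4 symbols are `bbaa`. Only S4 accepts. On a mismatch, fall back to the longest proper suffix that is still a prefix of `bbaa`.
        a   b  
>  S0   S0  S1 
   S1   S0  S2 
   S2   S3  S2 
   S3   S4  S1 
 * S4   S0  S1 
(> = start, * = accepting)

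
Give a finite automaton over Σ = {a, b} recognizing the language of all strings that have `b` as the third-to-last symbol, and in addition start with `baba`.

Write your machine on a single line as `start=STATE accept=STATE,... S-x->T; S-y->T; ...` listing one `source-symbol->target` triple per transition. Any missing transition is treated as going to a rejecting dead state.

Build one automaton per condition and run them in lockstep. The first has 15 states tracking the last 3 symbols read; the second has 6 states tracking whether the input so far still matches the prefix `baba`. A product state is a pair (one from each), accepting exactly when both do. Minimizing collapses redundant product states.
13 states suffice.
          a    b  
>  S0     S1   S2 
   S1     S1   S1 
   S2     S3   S1 
   S3     S1   S4 
   S4     S5   S1 
   S5     S6   S7 
 * S6     S8   S9 
 * S7     S5  S10 
   S8     S8   S9 
   S9     S5  S10 
   S10   S11  S12 
 * S11    S6   S7 
 * S12   S11  S12 
(> = start, * = accepting)

start=S0; accept=S6,S7,S11,S12; S0-a->S1; S0-b->S2; S1-a->S1; S1-b->S1; S2-a->S3; S2-b->S1; S3-a->S1; S3-b->S4; S4-a->S5; S4-b->S1; S5-a->S6; S5-b->S7; S6-a->S8; S6-b->S9; S7-a->S5; S7-b->S10; S8-a->S8; S8-b->S9; S9-a->S5; S9-b->S10; S10-a->S11; S10-b->S12; S11-a->S6; S11-b->S7; S12-a->S11; S12-b->S12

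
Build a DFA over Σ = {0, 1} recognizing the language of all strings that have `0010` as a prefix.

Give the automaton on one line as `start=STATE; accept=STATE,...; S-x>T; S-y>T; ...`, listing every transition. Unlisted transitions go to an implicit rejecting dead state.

start=S0; accept=S4; S0-0>S1; S0-1>S5; S1-0>S2; S1-1>S5; S2-0>S5; S2-1>S3; S3-0>S4; S3-1>S5; S4-0>S4; S4-1>S4; S5-0>S5; S5-1>S5

Walk along `0010` while the input agrees: from S0 take `0` to S1, and so on. Any deviation drops to the rejecting sink S5. Once S4 is reached the prefix is confirmed and every continuation is accepted.
6 states suffice.
        0   1  
>  S0   S1  S5 
   S1   S2  S5 
   S2   S5  S3 
   S3   S4  S5 
 * S4   S4  S4 
   S5   S5  S5 
(> = start, * = accepting)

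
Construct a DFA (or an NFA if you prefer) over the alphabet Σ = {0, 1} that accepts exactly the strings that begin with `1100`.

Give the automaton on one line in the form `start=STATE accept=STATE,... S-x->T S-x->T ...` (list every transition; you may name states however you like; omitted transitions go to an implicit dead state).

Walk along `1100` while the input agrees: from s0 take `1` to s1, and so on. Any deviation drops to the rejecting sink s5. Once s4 is reached the prefix is confirmed and every continuation is accepted.
A 6-state machine:
        0   1  
>  s0   s5  s1 
   s1   s5  s2 
   s2   s3  s5 
   s3   s4  s5 
 * s4   s4  s4 
   s5   s5  s5 
(> = start, * = accepting)

start=s0 accept=s4 s0-0->s5 s0-1->s1 s1-0->s5 s1-1->s2 s2-0->s3 s2-1->s5 s3-0->s4 s3-1->s5 s4-0->s4 s4-1->s4 s5-0->s5 s5-1->s5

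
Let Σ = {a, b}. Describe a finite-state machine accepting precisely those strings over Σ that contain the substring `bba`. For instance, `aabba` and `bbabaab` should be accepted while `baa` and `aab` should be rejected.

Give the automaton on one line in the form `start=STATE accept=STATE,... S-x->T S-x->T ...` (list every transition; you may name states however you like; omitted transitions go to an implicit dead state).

Track how much of `bba` has been matched so far: state q0 is no progress, q3 is the absorbing accept state reached once `bba` has occurred. Intermediate states record partial matches; on a mismatch, fall back to the longest reusable overlap.
A 4-state machine:
        a   b  
>  q0   q0  q1 
   q1   q0  q2 
   q2   q3  q2 
 * q3   q3  q3 
(> = start, * = accepting)

start=q0 accept=q3 q0-a->q0 q0-b->q1 q1-a->q0 q1-b->q2 q2-a->q3 q2-b->q2 q3-a->q3 q3-b->q3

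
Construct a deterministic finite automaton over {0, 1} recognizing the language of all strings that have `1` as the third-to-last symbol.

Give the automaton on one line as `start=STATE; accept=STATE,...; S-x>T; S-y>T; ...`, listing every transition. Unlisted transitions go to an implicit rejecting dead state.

A DFA must remember the last 3 symbols (since which symbol is third-to-last isn't known until the input ends). Use one state per possible window of the last ≤3 symbols; accept from those whose window starts with `1`.
A 15-state machine:
          0    1  
>  q0     q1   q2 
   q1     q3   q4 
   q2     q5   q6 
   q3     q7   q8 
   q4     q9  q10 
   q5    q11  q12 
   q6    q13  q14 
   q7     q7   q8 
   q8     q9  q10 
   q9    q11  q12 
   q10   q13  q14 
 * q11    q7   q8 
 * q12    q9  q10 
 * q13   q11  q12 
 * q14   q13  q14 
(> = start, * = accepting)

start=q0; accept=q11,q12,q13,q14; q0-0>q1; q0-1>q2; q1-0>q3; q1-1>q4; q2-0>q5; q2-1>q6; q3-0>q7; q3-1>q8; q4-0>q9; q4-1>q10; q5-0>q11; q5-1>q12; q6-0>q13; q6-1>q14; q7-0>q7; q7-1>q8; q8-0>q9; q8-1>q10; q9-0>q11; q9-1>q12; q10-0>q13; q10-1>q14; q11-0>q7; q11-1>q8; q12-0>q9; q12-1>q10; q13-0>q11; q13-1>q12; q14-0>q13; q14-1>q14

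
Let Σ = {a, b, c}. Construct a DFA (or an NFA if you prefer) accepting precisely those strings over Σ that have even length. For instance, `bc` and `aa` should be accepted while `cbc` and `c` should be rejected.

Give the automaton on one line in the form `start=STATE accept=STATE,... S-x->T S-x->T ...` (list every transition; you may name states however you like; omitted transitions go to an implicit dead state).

Count input length modulo 2: every symbol advances one step around the cycle q0 → q1 → q0. Accept at q0.
A 2-state machine:
        a   b   c  
>* q0   q1  q1  q1 
   q1   q0  q0  q0 
(> = start, * = accepting)

start=q0 accept=q0 q0-a->q1 q0-b->q1 q0-c->q1 q1-a->q0 q1-b->q0 q1-c->q0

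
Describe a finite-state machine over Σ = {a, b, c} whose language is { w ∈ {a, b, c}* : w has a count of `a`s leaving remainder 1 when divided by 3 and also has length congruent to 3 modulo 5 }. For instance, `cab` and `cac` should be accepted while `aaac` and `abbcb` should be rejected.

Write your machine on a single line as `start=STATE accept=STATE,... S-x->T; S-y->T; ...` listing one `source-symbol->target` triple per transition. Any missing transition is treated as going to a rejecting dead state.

start=q0; accept=q8; q0-a->q1; q0-b->q2; q0-c->q2; q1-a->q3; q1-b->q4; q1-c->q4; q2-a->q4; q2-b->q5; q2-c->q5; q3-a->q6; q3-b->q7; q3-c->q7; q4-a->q7; q4-b->q8; q4-c->q8; q5-a->q8; q5-b->q6; q5-c->q6; q6-a->q9; q6-b->q10; q6-c->q10; q7-a->q10; q7-b->q11; q7-c->q11; q8-a->q11; q8-b->q9; q8-c->q9; q9-a->q12; q9-b->q13; q9-c->q13; q10-a->q13; q10-b->q0; q10-c->q0; q11-a->q0; q11-b->q12; q11-c->q12; q12-a->q2; q12-b->q14; q12-c->q14; q13-a->q14; q13-b->q1; q13-c->q1; q14-a->q5; q14-b->q3; q14-c->q3

Handle the two conditions separately and then intersect. One (3 states) tracks the count of `a`s modulo 3; the other (5 states) tracks the input length modulo 5. Each combined state is a pair, one component from each; accept when both components accept.
A 15-state machine:
          a    b    c  
>  q0     q1   q2   q2 
   q1     q3   q4   q4 
   q2     q4   q5   q5 
   q3     q6   q7   q7 
   q4     q7   q8   q8 
   q5     q8   q6   q6 
   q6     q9  q10  q10 
   q7    q10  q11  q11 
 * q8    q11   q9   q9 
   q9    q12  q13  q13 
   q10   q13   q0   q0 
   q11    q0  q12  q12 
   q12    q2  q14  q14 
   q13   q14   q1   q1 
   q14    q5   q3   q3 
(> = start, * = accepting)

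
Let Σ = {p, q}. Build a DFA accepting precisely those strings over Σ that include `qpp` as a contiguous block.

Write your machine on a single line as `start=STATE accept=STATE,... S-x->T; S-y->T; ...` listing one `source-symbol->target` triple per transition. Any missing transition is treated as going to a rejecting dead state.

start=s0; accept=s3; s0-p->s0; s0-q->s1; s1-p->s2; s1-q->s1; s2-p->s3; s2-q->s1; s3-p->s3; s3-q->s3

States s0..s2 record the length of the longest prefix of `qpp` that matches the current input suffix. Reaching s3 means `qpp` has been seen, and we stay there forever. Accept from s3.
        p   q  
>  s0   s0  s1 
   s1   s2  s1 
   s2   s3  s1 
 * s3   s3  s3 
(> = start, * = accepting)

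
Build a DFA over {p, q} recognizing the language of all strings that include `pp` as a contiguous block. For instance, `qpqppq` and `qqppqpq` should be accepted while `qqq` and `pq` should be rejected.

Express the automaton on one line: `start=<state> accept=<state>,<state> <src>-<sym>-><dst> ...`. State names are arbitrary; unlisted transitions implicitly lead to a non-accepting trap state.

start=S0 accept=S2 S0-p->S1 S0-q->S0 S1-p->S2 S1-q->S0 S2-p->S2 S2-q->S2

Track how much of `pp` has been matched so far: state S0 is no progress, S2 is the absorbing accept state reached once `pp` has occurred. Intermediate states record partial matches; on a mismatch, fall back to the longest reusable overlap.
With 3 states:
        p   q  
>  S0   S1  S0 
   S1   S2  S0 
 * S2   S2  S2 
(> = start, * = accepting)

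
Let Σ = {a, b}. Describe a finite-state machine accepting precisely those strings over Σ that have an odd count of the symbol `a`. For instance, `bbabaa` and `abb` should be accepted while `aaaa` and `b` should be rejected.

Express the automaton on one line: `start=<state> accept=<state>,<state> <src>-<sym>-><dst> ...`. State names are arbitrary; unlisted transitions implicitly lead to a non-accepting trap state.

start=q0 accept=q1 q0-a->q1 q0-b->q0 q1-a->q0 q1-b->q1

The only thing that matters is how many `a`s have appeared, reduced mod 2. Use one state per residue: q0 for 0, …, q1 for 1. Reading `a` moves to the next residue; anything else stays put. q1 is accepting.
2 states suffice.
        a   b  
>  q0   q1  q0 
 * q1   q0  q1 
(> = start, * = accepting)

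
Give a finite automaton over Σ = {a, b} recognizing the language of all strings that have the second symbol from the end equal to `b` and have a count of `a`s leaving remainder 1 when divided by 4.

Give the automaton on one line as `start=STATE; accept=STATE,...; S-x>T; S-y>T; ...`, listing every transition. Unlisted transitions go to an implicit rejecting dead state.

start=S0; accept=S5,S7; S0-a>S1; S0-b>S2; S1-a>S3; S1-b>S4; S2-a>S5; S2-b>S2; S3-a>S6; S3-b>S3; S4-a>S3; S4-b>S7; S5-a>S3; S5-b>S4; S6-a>S0; S6-b>S6; S7-a>S3; S7-b>S7

Handle the two conditions separately and then intersect. One (7 states) tracks the last 2 symbols read; the other (4 states) tracks the count of `a`s modulo 4. Each combined state is a pair, one component from each; accept when both components accept. Equivalent product states are then merged.
An 8-state machine:
        a   b  
>  S0   S1  S2 
   S1   S3  S4 
   S2   S5  S2 
   S3   S6  S3 
   S4   S3  S7 
 * S5   S3  S4 
   S6   S0  S6 
 * S7   S3  S7 
(> = start, * = accepting)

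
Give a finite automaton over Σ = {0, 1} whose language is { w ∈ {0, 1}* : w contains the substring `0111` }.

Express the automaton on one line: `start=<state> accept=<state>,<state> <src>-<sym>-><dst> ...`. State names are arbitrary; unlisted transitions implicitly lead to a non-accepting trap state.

States q0..q3 record the length of the longest prefix of `0111` that matches the current input suffix. Reaching q4 means `0111` has been seen, and we stay there forever. Accept from q4.
With 5 states:
        0   1  
>  q0   q1  q0 
   q1   q1  q2 
   q2   q1  q3 
   q3   q1  q4 
 * q4   q4  q4 
(> = start, * = accepting)

start=q0 accept=q4 q0-0->q1 q0-1->q0 q1-0->q1 q1-1->q2 q2-0->q1 q2-1->q3 q3-0->q1 q3-1->q4 q4-0->q4 q4-1->q4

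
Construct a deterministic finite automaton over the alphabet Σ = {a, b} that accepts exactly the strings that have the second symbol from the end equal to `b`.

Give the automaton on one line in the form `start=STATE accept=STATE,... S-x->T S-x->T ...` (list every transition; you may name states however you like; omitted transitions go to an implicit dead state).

start=q0 accept=q5,q6 q0-a->q1 q0-b->q2 q1-a->q3 q1-b->q4 q2-a->q5 q2-b->q6 q3-a->q3 q3-b->q4 q4-a->q5 q4-b->q6 q5-a->q3 q5-b->q4 q6-a->q5 q6-b->q6

A DFA must remember the last 2 symbols (since which symbol is second-to-last isn't known until the input ends). Use one state per possible window of the last ≤2 symbols; accept from those whose window starts with `b`.
A 7-state machine:
        a   b  
>  q0   q1  q2 
   q1   q3  q4 
   q2   q5  q6 
   q3   q3  q4 
   q4   q5  q6 
 * q5   q3  q4 
 * q6   q5  q6 
(> = start, * = accepting)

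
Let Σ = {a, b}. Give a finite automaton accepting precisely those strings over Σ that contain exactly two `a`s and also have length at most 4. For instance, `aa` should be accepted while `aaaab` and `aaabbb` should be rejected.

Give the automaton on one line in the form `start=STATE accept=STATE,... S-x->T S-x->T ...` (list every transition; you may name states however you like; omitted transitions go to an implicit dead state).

Build one automaton per condition and run them in lockstep. The first has 4 states tracking the count of `a`s, saturating at 3; the second has 6 states tracking the input length, saturating at 5. A product state is a pair (one from each), accepting exactly when both do.
18 states suffice.
          a    b  
>  S0     S1   S2 
   S1     S3   S4 
   S2     S4   S5 
 * S3     S6   S7 
   S4     S7   S8 
   S5     S8   S9 
   S6    S10  S10 
 * S7    S10  S11 
   S8    S11  S12 
   S9    S12  S13 
   S10   S14  S14 
 * S11   S14  S15 
   S12   S15  S16 
   S13   S16  S17 
   S14   S14  S14 
   S15   S14  S15 
   S16   S15  S16 
   S17   S16  S17 
(> = start, * = accepting)

start=S0 accept=S3,S7,S11 S0-a->S1 S0-b->S2 S1-a->S3 S1-b->S4 S2-a->S4 S2-b->S5 S3-a->S6 S3-b->S7 S4-a->S7 S4-b->S8 S5-a->S8 S5-b->S9 S6-a->S10 S6-b->S10 S7-a->S10 S7-b->S11 S8-a->S11 S8-b->S12 S9-a->S12 S9-b->S13 S10-a->S14 S10-b->S14 S11-a->S14 S11-b->S15 S12-a->S15 S12-b->S16 S13-a->S16 S13-b->S17 S14-a->S14 S14-b->S14 S15-a->S14 S15-b->S15 S16-a->S15 S16-b->S16 S17-a->S16 S17-b->S17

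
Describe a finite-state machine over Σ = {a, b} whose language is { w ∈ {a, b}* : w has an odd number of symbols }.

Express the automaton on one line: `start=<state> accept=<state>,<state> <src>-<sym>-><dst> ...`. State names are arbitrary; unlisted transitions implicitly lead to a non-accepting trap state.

start=S0 accept=S1 S0-a->S1 S0-b->S1 S1-a->S0 S1-b->S0

Only the length mod 2 matters, so use a 2-cycle: from any state, every input symbol moves to the next state, wrapping S1 back to S0. Mark S1 accepting.
A 2-state machine:
        a   b  
>  S0   S1  S1 
 * S1   S0  S0 
(> = start, * = accepting)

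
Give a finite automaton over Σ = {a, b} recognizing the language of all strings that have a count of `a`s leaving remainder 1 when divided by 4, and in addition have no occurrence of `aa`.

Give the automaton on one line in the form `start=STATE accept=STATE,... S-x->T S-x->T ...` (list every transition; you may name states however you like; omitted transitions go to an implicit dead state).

Handle the two conditions separately and then intersect. The first has 4 states tracking the count of `a`s modulo 4; the second has 3 states tracking partial matches of the forbidden pattern `aa`. A product state is a pair (one from each), accepting exactly when both do.
A 12-state machine:
          a    b  
>  S0     S1   S0 
 * S1     S2   S3 
   S2     S4   S2 
 * S3     S5   S3 
   S4     S6   S4 
   S5     S4   S7 
   S6     S8   S6 
   S7     S9   S7 
   S8     S2   S8 
   S9     S6  S10 
   S10   S11  S10 
   S11    S8   S0 
(> = start, * = accepting)

start=S0 accept=S1,S3 S0-a->S1 S0-b->S0 S1-a->S2 S1-b->S3 S2-a->S4 S2-b->S2 S3-a->S5 S3-b->S3 S4-a->S6 S4-b->S4 S5-a->S4 S5-b->S7 S6-a->S8 S6-b->S6 S7-a->S9 S7-b->S7 S8-a->S2 S8-b->S8 S9-a->S6 S9-b->S10 S10-a->S11 S10-b->S10 S11-a->S8 S11-b->S0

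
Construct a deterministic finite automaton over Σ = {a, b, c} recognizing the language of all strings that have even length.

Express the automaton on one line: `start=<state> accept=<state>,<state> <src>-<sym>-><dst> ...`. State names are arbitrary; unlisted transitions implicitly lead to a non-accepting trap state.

Only the length mod 2 matters, so use a 2-cycle: from any state, every input symbol moves to the next state, wrapping S1 back to S0. Mark S0 accepting.
With 2 states:
        a   b   c  
>* S0   S1  S1  S1 
   S1   S0  S0  S0 
(> = start, * = accepting)

start=S0 accept=S0 S0-a->S1 S0-b->S1 S0-c->S1 S1-a->S0 S1-b->S0 S1-c->S0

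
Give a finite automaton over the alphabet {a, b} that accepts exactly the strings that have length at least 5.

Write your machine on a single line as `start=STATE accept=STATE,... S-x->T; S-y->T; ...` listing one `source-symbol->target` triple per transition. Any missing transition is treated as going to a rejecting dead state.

We only need to distinguish lengths 0, 1, …, 5, and '>5'. Chain s0 → s1 → s2 → s3 → s4 → s5 → s6 on every symbol, with s6 looping. Accepting states: {s5, s6}.
A 7-state machine:
        a   b  
>  s0   s1  s1 
   s1   s2  s2 
   s2   s3  s3 
   s3   s4  s4 
   s4   s5  s5 
 * s5   s6  s6 
 * s6   s6  s6 
(> = start, * = accepting)

start=s0; accept=s5,s6; s0-a->s1; s0-b->s1; s1-a->s2; s1-b->s2; s2-a->s3; s2-b->s3; s3-a->s4; s3-b->s4; s4-a->s5; s4-b->s5; s5-a->s6; s5-b->s6; s6-a->s6; s6-b->s6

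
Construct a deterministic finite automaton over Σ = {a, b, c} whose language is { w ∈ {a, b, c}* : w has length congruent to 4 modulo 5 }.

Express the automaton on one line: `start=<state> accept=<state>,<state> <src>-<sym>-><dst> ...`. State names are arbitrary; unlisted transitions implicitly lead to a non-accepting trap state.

Only the length mod 5 matters, so use a 5-cycle: from any state, every input symbol moves to the next state, wrapping q4 back to q0. Mark q4 accepting.
        a   b   c  
>  q0   q1  q1  q1 
   q1   q2  q2  q2 
   q2   q3  q3  q3 
   q3   q4  q4  q4 
 * q4   q0  q0  q0 
(> = start, * = accepting)

start=q0 accept=q4 q0-a->q1 q0-b->q1 q0-c->q1 q1-a->q2 q1-b->q2 q1-c->q2 q2-a->q3 q2-b->q3 q2-c->q3 q3-a->q4 q3-b->q4 q3-c->q4 q4-a->q0 q4-b->q0 q4-c->q0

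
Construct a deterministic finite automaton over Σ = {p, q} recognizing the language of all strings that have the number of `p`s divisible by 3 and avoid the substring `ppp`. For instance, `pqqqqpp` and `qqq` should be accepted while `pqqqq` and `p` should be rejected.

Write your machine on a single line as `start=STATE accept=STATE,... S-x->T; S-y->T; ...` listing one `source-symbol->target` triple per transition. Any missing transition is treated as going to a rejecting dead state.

start=A; accept=A,I,J; A-p->B; A-q->A; B-p->C; B-q->D; C-p->E; C-q->F; D-p->G; D-q->D; E-p->H; E-q->E; F-p->I; F-q->F; G-p->J; G-q->F; H-p->K; H-q->H; I-p->L; I-q->A; J-p->H; J-q->A; K-p->E; K-q->K; L-p->K; L-q->D

Build one automaton per condition and run them in lockstep. One (3 states) tracks the count of `p`s modulo 3; the other (4 states) tracks partial matches of the forbidden pattern `ppp`. Each combined state is a pair, one component from each; accept when both components accept.
12 states suffice.
       p  q 
>* A   B  A 
   B   C  D 
   C   E  F 
   D   G  D 
   E   H  E 
   F   I  F 
   G   J  F 
   H   K  H 
 * I   L  A 
 * J   H  A 
   K   E  K 
   L   K  D 
(> = start, * = accepting)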